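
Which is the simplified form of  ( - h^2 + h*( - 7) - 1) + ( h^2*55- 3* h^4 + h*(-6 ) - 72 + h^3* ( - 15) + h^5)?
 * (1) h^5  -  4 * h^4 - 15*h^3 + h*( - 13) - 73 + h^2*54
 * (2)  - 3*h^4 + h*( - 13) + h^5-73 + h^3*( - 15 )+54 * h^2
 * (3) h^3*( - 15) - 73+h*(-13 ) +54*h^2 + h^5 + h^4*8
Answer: 2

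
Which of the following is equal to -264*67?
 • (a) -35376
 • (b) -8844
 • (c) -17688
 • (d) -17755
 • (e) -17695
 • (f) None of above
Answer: c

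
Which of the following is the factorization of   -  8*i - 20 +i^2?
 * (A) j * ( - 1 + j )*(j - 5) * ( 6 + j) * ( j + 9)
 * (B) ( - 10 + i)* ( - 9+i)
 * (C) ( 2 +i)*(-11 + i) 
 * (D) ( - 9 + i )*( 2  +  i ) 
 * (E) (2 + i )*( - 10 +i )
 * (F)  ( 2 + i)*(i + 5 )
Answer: E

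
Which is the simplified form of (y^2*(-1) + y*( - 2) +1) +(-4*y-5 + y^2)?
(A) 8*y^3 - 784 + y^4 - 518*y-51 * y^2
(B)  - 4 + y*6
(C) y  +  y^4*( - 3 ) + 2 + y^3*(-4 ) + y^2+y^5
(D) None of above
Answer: D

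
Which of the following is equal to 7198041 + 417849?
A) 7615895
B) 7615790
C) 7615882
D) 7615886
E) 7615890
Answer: E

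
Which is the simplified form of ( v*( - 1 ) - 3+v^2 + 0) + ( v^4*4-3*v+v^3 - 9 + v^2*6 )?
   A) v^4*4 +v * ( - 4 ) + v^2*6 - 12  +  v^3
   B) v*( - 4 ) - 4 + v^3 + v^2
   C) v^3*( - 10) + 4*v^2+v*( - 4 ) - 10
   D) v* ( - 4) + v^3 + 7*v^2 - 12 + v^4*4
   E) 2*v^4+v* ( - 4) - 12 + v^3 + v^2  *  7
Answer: D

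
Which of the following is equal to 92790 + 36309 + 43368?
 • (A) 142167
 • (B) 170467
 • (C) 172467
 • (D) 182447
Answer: C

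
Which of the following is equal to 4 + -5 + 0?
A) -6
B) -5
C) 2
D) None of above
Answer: D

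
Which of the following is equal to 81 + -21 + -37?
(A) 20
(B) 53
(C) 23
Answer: C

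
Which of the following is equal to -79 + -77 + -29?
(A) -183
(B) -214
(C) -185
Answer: C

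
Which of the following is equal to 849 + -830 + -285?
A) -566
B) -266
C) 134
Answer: B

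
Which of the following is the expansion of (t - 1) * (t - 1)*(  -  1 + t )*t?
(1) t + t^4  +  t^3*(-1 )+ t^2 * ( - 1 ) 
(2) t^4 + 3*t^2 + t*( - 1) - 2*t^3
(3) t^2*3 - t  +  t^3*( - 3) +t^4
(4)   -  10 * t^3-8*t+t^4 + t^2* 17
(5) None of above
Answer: 3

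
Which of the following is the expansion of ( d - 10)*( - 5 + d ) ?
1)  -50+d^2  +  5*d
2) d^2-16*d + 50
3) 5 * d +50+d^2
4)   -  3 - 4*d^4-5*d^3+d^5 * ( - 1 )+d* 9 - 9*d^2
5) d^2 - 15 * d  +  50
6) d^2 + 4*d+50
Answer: 5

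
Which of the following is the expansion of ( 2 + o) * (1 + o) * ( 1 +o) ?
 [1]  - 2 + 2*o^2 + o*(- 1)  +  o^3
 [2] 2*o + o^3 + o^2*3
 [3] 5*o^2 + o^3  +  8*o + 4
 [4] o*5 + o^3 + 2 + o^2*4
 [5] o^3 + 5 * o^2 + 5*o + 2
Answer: 4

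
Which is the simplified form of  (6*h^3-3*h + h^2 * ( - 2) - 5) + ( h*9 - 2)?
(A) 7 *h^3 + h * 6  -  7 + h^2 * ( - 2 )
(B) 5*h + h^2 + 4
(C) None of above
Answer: C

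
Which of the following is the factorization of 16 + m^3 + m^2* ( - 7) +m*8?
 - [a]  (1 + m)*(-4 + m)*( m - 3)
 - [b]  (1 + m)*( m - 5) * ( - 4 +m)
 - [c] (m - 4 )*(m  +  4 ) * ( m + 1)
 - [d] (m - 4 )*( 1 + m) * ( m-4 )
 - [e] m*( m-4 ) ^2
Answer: d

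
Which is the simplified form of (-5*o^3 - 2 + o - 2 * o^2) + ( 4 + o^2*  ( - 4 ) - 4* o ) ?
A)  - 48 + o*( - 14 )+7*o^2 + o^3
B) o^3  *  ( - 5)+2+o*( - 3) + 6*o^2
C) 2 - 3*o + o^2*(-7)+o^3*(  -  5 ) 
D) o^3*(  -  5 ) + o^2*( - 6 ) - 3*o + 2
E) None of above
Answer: D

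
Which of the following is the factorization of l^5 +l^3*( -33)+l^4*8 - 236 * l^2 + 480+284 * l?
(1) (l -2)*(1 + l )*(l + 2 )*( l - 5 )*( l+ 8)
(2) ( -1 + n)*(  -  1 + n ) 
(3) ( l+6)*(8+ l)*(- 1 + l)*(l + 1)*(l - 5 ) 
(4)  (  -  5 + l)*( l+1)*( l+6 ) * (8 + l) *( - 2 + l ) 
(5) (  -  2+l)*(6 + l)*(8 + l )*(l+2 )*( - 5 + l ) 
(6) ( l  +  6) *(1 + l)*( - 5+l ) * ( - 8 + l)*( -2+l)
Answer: 4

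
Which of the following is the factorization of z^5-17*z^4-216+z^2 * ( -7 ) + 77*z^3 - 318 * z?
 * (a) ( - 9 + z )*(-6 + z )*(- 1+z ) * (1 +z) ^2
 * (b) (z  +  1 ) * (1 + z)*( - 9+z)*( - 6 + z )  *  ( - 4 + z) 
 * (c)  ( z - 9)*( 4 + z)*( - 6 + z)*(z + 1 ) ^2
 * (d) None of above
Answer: b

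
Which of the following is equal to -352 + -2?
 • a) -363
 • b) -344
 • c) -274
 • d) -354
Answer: d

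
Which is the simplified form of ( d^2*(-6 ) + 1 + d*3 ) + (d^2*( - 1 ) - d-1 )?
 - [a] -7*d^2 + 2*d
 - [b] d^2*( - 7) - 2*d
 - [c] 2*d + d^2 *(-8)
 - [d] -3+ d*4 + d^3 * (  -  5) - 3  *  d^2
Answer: a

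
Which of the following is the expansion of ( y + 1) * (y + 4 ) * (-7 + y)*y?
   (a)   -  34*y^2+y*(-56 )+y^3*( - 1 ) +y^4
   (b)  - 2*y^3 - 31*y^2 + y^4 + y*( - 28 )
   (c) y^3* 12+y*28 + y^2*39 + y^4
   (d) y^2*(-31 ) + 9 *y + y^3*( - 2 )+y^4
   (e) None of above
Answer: b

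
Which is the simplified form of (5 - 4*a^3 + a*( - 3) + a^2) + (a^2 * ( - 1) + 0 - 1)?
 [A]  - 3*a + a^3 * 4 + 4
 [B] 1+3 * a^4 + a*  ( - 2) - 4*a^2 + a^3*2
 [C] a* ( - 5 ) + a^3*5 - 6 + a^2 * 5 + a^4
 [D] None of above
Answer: D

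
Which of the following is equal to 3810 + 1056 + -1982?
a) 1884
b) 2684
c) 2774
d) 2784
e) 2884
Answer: e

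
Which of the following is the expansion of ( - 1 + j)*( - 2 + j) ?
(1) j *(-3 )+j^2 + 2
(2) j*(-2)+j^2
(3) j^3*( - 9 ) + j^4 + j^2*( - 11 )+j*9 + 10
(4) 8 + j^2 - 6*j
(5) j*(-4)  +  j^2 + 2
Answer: 1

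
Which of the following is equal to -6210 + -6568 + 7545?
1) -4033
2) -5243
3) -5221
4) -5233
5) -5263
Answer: 4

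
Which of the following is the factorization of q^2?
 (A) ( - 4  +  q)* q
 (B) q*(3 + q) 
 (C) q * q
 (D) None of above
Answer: C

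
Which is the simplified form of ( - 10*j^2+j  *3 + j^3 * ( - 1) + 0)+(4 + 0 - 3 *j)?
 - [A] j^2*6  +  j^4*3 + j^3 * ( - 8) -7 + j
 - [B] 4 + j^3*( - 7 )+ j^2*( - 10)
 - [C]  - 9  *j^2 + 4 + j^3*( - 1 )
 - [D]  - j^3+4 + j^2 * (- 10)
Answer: D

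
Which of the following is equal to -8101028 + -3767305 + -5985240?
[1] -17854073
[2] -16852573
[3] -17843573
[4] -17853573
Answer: 4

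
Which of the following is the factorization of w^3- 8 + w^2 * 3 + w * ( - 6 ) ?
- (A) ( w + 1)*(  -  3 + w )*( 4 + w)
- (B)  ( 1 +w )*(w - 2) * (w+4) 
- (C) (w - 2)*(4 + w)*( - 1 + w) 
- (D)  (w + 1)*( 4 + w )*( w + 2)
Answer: B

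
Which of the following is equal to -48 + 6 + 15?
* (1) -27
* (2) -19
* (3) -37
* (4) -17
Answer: 1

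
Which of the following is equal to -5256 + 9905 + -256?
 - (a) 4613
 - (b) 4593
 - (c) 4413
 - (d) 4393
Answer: d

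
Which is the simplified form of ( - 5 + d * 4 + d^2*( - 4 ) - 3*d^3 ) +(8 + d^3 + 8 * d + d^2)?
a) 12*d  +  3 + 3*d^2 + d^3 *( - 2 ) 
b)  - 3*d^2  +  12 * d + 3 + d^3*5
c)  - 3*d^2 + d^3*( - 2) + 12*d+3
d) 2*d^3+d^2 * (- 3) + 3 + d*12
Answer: c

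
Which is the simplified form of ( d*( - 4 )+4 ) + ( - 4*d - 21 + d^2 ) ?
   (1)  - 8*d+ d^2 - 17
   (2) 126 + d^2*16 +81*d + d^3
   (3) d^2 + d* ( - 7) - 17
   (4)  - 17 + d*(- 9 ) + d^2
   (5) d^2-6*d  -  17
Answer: 1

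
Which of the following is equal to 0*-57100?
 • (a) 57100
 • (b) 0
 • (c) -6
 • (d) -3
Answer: b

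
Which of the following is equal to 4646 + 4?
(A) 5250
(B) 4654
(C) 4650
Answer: C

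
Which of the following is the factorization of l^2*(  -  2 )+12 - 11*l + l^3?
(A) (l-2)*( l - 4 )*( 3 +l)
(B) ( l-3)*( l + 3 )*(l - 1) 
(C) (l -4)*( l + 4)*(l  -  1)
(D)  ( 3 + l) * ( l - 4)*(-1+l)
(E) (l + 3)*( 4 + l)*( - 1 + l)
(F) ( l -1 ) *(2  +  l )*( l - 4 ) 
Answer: D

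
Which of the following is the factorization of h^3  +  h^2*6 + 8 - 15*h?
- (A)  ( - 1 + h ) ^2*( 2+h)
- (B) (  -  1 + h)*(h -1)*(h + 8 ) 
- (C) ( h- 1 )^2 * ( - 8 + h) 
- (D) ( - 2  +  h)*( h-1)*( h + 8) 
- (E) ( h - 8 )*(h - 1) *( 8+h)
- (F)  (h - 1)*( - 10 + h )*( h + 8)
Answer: B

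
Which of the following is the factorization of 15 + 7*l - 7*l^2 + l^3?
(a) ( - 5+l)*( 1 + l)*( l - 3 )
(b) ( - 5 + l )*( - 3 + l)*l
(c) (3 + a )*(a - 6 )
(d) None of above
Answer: a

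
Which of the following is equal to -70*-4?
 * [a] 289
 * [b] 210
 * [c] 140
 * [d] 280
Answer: d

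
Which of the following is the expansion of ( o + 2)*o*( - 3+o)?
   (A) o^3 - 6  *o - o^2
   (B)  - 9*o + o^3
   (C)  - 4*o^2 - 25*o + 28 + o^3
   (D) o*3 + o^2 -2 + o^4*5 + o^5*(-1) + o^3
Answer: A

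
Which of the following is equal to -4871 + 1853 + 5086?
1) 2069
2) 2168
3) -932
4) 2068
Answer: 4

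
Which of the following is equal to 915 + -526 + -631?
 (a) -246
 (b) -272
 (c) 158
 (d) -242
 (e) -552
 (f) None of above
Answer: d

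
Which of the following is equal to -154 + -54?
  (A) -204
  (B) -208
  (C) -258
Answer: B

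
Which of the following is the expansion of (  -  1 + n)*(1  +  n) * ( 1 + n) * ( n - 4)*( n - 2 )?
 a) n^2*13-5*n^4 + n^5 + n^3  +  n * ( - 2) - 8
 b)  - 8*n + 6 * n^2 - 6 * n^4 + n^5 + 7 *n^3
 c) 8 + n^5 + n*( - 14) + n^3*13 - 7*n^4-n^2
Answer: a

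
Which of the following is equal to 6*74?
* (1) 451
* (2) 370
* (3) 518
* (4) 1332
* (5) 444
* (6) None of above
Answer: 5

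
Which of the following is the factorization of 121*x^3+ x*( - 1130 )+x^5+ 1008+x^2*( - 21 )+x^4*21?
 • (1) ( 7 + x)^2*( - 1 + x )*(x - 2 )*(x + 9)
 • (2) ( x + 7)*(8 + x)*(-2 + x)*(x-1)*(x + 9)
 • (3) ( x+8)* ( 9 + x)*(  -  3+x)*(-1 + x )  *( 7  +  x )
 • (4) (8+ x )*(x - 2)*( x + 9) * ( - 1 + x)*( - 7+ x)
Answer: 2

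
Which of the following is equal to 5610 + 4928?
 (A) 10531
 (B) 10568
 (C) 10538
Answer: C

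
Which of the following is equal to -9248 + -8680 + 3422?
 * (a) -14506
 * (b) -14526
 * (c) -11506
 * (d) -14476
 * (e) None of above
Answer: a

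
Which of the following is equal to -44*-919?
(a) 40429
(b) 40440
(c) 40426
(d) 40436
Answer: d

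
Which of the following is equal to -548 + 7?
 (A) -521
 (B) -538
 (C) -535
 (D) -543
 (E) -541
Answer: E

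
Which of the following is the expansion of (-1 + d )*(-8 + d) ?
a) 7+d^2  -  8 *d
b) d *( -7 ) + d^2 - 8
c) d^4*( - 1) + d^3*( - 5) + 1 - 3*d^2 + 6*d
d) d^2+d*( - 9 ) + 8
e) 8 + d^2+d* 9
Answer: d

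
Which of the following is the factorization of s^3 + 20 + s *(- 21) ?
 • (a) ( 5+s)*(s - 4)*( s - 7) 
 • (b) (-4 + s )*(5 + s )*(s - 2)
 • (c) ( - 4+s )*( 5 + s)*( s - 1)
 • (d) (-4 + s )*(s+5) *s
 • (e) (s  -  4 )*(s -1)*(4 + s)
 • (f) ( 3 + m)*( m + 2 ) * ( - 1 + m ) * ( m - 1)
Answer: c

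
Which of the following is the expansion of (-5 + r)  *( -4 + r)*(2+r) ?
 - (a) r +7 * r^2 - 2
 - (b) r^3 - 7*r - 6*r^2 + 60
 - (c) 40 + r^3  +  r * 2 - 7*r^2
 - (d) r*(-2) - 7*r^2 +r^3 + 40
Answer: c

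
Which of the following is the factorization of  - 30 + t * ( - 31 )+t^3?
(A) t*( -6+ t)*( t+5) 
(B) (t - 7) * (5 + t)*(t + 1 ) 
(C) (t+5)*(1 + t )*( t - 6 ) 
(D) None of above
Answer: C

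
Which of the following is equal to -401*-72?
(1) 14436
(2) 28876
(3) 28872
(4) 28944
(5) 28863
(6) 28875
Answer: 3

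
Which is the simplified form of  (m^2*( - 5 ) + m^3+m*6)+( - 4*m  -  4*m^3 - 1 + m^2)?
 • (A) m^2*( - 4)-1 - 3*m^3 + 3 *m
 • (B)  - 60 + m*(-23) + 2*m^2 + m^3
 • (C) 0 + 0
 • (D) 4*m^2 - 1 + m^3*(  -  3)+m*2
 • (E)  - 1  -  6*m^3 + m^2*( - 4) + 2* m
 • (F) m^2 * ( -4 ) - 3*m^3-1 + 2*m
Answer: F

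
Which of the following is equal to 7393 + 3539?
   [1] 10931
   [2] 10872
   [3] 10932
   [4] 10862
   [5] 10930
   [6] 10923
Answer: 3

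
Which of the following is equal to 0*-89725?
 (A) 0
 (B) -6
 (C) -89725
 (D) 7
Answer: A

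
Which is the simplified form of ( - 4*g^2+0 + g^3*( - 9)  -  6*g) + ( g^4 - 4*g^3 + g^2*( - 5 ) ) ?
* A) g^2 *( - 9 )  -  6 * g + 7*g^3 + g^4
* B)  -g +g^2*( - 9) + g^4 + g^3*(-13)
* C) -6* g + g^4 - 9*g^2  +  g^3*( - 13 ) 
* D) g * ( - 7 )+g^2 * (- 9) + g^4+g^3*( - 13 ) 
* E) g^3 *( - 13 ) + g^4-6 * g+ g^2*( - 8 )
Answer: C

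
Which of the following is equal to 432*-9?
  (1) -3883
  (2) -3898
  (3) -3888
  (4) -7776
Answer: 3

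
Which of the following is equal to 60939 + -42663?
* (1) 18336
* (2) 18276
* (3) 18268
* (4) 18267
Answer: 2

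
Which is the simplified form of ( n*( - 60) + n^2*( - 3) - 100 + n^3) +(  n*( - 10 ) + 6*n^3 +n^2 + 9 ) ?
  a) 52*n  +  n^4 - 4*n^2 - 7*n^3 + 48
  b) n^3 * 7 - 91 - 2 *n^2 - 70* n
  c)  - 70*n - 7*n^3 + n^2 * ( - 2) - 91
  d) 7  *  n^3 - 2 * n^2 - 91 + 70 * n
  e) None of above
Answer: b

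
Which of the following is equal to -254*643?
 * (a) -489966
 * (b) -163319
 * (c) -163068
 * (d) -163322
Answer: d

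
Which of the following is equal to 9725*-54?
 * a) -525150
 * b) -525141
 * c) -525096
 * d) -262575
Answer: a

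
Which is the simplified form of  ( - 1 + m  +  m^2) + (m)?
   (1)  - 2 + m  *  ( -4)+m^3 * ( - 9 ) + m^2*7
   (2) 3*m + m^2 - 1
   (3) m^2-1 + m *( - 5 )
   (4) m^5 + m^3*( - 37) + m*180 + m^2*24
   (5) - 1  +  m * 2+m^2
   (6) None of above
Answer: 5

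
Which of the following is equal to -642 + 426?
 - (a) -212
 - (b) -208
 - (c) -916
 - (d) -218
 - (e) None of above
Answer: e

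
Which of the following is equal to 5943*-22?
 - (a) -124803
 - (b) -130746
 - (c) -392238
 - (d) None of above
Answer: b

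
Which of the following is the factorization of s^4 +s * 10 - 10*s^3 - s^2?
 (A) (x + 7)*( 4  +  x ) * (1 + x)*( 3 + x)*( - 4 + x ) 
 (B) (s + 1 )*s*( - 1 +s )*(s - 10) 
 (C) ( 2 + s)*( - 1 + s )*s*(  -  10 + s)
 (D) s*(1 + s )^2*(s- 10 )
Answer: B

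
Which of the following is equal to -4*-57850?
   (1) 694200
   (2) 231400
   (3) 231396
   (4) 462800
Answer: 2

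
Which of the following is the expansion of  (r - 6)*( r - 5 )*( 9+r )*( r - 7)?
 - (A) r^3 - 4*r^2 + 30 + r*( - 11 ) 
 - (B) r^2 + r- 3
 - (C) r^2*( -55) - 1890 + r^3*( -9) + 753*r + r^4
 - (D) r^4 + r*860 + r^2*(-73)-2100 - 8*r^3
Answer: C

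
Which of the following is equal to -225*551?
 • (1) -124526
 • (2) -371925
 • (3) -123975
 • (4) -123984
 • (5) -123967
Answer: 3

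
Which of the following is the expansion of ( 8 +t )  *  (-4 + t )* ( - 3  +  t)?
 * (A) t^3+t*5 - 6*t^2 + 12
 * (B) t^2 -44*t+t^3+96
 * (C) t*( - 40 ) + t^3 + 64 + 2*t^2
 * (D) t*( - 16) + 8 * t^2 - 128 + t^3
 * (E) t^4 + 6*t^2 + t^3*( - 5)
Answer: B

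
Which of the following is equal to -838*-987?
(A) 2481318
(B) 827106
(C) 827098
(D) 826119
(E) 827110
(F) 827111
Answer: B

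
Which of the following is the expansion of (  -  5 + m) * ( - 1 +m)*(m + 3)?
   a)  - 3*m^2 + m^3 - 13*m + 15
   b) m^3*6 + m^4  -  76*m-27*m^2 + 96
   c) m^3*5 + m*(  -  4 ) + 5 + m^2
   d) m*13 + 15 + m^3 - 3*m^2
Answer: a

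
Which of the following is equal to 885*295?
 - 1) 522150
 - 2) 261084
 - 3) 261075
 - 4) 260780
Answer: 3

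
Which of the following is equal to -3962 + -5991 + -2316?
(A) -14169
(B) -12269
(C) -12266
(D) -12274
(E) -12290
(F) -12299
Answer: B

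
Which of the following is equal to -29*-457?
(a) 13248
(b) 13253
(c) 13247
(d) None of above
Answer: b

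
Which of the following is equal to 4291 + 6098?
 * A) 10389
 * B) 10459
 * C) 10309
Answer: A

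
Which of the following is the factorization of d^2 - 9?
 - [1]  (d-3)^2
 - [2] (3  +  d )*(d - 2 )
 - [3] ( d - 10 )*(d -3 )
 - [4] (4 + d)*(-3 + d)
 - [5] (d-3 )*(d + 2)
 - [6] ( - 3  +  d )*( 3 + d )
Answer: 6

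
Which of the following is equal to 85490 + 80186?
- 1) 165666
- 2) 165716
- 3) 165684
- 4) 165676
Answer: 4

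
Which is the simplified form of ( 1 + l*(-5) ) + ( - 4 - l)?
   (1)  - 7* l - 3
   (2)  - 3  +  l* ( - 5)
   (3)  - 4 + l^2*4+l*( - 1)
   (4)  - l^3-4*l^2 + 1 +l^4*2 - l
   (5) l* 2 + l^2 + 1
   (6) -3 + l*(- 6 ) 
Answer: 6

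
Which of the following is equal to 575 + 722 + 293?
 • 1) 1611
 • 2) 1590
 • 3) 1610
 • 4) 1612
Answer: 2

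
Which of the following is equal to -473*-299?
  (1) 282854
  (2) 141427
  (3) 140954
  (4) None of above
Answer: 2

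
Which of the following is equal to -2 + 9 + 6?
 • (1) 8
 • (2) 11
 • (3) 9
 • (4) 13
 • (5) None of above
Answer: 4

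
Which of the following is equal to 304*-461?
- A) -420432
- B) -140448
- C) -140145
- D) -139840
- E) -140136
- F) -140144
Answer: F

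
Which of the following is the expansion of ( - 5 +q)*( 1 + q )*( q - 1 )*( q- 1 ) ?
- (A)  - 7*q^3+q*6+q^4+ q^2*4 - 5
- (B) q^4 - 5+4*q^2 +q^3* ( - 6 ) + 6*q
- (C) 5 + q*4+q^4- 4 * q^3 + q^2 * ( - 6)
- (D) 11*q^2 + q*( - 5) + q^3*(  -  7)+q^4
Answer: B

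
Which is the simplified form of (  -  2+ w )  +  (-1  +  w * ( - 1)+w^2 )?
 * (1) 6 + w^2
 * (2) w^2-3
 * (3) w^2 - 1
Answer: 2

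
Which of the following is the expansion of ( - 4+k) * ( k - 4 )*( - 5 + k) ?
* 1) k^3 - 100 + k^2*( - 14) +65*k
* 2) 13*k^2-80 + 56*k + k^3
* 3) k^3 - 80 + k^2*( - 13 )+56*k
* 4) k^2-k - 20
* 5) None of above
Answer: 3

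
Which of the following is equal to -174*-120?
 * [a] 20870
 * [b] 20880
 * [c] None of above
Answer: b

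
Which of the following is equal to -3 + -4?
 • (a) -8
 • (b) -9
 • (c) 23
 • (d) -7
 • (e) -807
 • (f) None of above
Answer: d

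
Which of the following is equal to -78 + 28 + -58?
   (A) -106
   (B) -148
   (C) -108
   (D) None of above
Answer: C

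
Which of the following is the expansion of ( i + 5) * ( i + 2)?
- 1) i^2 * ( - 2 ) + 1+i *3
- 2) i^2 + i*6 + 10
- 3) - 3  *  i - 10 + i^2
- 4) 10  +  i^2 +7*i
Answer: 4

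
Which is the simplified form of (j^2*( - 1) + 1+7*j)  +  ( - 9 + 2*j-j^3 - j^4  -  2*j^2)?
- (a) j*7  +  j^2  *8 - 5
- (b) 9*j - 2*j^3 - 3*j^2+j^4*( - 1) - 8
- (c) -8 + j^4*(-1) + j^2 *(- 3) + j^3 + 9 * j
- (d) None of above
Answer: d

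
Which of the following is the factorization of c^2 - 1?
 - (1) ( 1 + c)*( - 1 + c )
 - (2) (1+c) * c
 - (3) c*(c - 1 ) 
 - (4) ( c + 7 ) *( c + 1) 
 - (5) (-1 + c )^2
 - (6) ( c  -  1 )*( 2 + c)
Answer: 1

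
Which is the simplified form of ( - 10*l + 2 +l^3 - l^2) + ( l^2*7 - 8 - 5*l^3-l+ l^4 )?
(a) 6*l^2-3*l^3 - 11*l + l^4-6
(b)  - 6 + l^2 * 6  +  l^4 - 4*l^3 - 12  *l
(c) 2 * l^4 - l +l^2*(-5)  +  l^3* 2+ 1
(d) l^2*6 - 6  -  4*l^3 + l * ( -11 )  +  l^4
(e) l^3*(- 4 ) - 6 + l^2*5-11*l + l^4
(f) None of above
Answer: d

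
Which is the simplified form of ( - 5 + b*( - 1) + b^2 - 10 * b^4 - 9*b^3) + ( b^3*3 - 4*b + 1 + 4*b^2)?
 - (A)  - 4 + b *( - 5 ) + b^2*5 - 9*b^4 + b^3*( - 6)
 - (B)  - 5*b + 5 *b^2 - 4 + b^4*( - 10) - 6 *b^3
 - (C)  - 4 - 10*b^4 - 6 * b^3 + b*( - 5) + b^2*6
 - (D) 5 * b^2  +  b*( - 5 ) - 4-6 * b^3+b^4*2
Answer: B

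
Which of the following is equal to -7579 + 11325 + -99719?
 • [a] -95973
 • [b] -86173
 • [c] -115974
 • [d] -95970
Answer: a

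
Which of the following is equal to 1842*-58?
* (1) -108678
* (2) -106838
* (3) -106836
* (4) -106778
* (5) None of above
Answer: 3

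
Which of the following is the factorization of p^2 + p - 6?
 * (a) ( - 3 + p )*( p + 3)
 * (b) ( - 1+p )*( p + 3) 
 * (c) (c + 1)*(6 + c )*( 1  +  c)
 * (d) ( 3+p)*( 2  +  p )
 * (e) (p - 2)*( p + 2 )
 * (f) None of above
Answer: f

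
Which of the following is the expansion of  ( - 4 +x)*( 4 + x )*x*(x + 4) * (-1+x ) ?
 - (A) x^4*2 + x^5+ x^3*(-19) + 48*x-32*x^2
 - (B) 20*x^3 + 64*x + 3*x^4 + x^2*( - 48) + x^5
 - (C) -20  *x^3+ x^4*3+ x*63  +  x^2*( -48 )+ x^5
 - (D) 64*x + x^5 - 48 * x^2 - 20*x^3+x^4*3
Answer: D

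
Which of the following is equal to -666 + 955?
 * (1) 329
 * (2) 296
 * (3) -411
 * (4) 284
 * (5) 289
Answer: 5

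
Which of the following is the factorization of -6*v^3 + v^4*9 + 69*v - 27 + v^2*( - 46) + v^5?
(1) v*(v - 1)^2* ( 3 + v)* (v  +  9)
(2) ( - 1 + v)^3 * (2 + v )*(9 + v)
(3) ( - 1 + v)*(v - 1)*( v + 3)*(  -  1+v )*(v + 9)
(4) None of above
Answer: 3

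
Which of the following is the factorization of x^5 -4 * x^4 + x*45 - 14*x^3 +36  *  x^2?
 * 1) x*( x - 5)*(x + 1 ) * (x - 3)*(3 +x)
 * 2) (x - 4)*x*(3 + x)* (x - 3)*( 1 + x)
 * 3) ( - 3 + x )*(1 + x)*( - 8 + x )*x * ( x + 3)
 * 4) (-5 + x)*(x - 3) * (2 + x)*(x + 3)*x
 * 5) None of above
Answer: 1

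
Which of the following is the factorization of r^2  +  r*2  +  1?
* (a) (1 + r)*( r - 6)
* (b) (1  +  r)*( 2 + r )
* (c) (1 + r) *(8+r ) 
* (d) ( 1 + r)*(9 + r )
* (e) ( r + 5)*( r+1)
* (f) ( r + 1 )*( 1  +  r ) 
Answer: f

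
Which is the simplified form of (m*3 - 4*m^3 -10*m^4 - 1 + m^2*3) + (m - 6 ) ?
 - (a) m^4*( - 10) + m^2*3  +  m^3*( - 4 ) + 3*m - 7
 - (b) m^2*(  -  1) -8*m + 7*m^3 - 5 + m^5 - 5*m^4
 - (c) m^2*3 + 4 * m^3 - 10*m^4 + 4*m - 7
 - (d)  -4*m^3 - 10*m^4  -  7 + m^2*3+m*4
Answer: d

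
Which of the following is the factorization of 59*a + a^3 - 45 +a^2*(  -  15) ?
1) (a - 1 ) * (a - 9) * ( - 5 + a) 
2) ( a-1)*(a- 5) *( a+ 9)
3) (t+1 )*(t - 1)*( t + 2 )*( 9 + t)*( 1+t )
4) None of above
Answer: 1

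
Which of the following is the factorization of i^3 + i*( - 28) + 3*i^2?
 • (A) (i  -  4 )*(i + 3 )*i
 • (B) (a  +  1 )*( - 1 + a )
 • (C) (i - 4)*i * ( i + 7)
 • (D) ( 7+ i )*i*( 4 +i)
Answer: C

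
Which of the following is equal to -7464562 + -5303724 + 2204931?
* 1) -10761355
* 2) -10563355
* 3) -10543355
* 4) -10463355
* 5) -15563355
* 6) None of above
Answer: 2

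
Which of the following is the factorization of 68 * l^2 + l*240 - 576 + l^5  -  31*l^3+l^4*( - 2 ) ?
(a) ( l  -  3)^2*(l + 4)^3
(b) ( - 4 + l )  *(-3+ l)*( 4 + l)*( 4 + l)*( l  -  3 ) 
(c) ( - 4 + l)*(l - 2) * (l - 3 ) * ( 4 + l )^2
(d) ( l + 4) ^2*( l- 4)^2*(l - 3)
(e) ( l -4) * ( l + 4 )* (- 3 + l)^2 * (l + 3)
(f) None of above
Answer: b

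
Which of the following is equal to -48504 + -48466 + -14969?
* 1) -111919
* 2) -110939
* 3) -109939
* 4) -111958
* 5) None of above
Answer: 5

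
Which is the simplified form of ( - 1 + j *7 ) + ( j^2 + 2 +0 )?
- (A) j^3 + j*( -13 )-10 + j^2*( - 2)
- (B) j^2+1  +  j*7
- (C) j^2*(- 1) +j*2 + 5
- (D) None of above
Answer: B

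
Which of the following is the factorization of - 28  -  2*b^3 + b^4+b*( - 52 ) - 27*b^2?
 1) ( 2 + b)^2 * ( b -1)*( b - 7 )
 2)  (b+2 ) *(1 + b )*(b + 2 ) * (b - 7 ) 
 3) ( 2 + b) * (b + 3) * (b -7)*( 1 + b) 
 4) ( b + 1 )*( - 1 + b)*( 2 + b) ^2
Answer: 2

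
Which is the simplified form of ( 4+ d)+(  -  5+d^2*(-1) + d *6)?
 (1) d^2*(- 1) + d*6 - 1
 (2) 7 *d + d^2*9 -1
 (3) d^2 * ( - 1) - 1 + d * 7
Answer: 3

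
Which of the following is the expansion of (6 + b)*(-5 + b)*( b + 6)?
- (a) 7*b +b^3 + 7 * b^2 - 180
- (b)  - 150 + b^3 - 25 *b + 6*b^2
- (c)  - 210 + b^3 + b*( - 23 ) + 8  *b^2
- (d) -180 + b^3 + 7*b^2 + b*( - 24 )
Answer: d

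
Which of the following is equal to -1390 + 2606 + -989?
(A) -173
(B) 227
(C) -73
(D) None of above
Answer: B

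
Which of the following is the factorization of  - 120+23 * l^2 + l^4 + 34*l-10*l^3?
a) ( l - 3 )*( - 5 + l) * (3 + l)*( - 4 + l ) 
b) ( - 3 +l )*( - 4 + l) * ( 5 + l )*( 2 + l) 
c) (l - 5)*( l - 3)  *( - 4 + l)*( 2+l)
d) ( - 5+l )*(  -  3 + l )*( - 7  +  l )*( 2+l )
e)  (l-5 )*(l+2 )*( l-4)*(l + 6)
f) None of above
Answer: c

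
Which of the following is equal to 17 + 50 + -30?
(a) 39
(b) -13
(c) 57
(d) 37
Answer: d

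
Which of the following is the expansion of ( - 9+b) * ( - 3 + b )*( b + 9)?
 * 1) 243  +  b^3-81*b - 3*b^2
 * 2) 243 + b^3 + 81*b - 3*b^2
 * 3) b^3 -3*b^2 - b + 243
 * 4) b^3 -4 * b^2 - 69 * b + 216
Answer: 1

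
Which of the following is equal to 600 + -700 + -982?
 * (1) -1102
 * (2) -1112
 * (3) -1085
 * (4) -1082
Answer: 4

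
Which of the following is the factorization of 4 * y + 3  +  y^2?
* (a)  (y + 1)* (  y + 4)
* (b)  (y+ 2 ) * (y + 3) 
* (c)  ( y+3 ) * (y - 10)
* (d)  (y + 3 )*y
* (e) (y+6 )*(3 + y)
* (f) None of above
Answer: f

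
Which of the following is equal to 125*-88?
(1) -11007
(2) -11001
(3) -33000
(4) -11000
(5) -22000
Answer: 4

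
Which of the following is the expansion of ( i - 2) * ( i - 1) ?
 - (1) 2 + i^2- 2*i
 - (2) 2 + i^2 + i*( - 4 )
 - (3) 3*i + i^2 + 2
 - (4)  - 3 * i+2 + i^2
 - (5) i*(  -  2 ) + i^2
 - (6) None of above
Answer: 4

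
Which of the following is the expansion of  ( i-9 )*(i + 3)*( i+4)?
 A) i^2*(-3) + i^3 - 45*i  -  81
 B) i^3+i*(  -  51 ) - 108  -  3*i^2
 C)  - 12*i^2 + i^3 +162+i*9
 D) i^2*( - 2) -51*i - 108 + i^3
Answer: D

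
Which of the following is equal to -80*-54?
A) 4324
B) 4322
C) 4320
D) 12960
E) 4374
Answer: C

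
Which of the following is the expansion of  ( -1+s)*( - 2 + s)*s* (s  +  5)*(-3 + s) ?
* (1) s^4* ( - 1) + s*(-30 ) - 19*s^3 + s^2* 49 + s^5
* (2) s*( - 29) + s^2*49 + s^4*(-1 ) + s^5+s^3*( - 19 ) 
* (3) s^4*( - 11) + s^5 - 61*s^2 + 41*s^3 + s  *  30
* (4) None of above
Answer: 1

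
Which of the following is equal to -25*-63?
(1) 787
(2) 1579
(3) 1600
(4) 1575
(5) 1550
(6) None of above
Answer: 4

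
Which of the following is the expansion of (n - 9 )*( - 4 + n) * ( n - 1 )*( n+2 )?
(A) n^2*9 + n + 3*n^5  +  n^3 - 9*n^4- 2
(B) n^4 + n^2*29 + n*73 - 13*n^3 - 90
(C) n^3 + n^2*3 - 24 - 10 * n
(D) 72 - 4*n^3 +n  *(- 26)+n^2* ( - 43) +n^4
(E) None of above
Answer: E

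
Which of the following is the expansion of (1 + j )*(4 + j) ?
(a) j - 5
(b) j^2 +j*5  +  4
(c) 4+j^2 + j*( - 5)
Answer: b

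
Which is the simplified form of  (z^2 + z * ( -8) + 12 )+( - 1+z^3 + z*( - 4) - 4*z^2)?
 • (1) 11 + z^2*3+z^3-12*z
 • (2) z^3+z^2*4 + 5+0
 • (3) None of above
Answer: 3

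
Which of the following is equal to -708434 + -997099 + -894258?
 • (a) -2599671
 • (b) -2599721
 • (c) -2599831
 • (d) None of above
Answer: d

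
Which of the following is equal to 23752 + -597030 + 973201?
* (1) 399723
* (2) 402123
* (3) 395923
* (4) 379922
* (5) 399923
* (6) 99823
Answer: 5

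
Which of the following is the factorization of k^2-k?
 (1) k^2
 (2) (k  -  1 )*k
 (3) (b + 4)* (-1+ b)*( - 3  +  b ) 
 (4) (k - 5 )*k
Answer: 2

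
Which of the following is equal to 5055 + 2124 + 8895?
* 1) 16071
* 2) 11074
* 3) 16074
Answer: 3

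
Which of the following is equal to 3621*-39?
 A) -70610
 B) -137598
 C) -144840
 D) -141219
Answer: D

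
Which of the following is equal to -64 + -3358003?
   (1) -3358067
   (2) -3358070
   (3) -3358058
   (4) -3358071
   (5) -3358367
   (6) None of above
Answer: 1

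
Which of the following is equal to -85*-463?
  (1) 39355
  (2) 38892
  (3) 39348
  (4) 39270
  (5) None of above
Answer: 1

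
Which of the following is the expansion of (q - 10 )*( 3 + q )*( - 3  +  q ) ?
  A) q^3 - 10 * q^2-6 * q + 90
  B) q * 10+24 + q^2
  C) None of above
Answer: C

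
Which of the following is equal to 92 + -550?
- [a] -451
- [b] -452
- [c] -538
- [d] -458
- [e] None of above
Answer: d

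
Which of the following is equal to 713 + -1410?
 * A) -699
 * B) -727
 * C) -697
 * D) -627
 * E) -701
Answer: C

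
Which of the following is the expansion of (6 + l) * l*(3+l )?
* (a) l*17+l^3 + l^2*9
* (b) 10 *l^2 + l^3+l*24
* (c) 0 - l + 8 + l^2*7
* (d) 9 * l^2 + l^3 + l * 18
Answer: d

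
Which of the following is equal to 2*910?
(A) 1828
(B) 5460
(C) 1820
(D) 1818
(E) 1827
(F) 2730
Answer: C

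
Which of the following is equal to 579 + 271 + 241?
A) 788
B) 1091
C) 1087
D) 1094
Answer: B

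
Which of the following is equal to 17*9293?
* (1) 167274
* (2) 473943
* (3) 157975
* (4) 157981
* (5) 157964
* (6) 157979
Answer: 4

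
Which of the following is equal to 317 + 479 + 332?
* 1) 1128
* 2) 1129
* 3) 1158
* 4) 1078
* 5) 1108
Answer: 1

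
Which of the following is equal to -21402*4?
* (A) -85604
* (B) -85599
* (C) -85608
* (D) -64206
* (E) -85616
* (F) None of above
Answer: C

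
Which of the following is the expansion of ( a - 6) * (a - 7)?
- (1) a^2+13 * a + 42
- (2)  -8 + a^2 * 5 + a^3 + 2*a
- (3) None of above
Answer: 3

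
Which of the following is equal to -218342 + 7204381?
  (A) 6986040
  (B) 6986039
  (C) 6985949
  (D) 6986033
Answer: B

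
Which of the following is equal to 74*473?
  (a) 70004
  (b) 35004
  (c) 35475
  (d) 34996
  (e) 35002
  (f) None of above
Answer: e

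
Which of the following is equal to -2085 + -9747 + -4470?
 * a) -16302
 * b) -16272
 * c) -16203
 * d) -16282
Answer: a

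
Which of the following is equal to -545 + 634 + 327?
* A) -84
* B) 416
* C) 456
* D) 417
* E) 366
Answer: B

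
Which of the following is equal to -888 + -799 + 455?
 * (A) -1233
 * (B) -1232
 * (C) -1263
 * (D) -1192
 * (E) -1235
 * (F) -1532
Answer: B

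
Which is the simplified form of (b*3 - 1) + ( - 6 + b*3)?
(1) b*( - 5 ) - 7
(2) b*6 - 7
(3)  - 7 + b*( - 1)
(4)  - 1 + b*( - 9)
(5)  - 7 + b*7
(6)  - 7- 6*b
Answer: 2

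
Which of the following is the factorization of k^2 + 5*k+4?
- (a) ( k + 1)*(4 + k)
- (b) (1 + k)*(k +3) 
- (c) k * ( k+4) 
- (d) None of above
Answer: a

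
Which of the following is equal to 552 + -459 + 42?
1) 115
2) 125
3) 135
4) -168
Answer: 3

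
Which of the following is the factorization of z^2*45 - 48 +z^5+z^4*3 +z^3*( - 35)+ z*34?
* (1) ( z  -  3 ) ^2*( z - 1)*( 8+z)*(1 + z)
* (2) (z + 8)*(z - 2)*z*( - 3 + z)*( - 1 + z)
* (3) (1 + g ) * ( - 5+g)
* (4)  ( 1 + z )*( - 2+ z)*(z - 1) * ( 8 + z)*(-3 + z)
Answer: 4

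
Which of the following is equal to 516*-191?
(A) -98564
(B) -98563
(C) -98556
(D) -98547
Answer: C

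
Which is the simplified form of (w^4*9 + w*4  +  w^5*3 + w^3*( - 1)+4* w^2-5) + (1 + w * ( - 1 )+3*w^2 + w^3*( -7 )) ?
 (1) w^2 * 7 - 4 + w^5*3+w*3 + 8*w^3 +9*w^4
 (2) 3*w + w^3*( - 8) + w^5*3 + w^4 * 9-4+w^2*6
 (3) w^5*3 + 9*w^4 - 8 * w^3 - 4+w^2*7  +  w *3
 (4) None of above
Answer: 3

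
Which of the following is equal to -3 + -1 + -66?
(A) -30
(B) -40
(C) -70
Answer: C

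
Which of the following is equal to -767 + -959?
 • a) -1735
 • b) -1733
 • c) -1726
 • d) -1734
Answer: c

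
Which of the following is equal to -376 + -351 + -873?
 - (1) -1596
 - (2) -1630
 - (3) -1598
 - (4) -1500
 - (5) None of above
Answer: 5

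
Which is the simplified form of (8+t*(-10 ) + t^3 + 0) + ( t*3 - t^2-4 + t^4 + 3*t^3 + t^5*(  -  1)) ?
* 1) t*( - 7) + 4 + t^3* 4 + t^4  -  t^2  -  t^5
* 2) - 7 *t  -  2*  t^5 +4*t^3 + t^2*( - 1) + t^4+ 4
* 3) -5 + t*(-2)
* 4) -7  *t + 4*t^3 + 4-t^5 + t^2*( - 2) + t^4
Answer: 1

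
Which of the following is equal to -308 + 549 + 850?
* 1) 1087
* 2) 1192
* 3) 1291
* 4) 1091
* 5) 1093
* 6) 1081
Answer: 4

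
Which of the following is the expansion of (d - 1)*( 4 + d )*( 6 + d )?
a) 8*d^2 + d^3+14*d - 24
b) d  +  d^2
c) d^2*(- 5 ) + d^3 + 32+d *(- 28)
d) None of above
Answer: d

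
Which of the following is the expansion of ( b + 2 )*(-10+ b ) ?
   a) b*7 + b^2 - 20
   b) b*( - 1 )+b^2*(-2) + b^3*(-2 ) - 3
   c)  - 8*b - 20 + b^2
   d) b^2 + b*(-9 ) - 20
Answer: c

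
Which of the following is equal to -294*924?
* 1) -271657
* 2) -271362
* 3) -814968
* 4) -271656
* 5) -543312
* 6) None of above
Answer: 4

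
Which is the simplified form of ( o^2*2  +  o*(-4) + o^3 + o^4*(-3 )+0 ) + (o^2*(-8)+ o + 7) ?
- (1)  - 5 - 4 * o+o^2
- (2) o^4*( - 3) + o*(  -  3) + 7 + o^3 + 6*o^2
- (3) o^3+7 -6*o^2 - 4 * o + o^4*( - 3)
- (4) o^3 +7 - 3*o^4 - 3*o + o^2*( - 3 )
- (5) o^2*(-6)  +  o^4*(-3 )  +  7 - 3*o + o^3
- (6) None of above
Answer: 5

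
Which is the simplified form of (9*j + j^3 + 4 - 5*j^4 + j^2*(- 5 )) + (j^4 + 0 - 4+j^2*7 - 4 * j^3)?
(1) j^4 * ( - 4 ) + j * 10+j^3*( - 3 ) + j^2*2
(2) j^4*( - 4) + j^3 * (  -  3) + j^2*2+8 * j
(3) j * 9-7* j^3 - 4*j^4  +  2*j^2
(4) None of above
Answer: 4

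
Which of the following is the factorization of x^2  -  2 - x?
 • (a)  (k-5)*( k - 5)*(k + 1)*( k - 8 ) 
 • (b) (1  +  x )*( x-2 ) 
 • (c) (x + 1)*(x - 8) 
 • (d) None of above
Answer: b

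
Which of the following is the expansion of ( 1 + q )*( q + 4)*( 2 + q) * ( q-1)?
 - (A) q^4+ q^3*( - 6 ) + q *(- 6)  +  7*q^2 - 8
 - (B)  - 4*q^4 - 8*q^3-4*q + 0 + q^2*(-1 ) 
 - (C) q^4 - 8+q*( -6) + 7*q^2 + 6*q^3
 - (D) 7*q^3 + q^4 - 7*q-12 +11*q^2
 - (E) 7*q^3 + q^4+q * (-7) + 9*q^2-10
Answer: C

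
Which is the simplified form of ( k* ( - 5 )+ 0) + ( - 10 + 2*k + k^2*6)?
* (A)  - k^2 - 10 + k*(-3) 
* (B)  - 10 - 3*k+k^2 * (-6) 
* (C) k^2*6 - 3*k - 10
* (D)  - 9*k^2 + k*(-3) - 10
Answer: C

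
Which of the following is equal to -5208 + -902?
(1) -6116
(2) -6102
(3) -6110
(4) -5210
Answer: 3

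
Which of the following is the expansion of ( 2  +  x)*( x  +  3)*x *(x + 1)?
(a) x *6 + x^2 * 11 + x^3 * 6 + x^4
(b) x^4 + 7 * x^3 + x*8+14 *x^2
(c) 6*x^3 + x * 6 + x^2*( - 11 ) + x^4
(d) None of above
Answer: a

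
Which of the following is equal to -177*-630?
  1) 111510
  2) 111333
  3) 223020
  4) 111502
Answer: 1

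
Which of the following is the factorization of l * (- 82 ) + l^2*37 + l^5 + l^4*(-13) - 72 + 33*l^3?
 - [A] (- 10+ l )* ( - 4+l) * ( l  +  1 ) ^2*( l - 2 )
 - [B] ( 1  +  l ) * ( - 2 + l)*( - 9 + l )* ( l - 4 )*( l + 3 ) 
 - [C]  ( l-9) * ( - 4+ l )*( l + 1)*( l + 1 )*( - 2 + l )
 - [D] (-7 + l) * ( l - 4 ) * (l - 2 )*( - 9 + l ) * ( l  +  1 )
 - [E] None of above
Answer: C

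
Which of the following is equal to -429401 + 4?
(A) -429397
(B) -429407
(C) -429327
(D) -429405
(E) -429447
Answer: A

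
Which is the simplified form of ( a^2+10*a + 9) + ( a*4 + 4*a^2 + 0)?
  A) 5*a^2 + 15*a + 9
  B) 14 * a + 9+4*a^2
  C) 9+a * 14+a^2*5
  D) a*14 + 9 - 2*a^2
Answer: C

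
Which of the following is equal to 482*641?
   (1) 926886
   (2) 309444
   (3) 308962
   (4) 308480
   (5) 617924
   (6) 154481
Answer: 3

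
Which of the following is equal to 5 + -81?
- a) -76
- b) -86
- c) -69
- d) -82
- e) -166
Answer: a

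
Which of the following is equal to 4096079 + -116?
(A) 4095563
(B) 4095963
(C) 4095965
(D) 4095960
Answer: B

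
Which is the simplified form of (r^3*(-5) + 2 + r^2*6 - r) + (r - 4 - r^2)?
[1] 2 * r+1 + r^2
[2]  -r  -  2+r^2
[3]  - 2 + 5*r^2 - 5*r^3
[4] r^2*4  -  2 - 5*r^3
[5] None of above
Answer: 3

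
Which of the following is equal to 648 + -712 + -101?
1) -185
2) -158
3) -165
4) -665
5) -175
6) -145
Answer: 3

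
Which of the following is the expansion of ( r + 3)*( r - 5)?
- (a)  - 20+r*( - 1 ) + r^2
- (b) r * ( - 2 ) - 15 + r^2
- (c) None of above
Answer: b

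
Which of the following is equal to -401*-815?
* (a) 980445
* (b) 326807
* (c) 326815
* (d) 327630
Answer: c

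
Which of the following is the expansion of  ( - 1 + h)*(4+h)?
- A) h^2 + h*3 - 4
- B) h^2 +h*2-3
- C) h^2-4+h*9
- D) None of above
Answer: A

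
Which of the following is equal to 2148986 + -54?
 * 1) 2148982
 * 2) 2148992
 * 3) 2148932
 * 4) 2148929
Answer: 3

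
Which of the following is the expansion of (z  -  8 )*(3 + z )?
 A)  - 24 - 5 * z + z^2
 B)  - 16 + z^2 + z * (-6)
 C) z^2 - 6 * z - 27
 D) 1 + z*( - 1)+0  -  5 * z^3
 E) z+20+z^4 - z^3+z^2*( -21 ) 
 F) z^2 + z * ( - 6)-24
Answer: A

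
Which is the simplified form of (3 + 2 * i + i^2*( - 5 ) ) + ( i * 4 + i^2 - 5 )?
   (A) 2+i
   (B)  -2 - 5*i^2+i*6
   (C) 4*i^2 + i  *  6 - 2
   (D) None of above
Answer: D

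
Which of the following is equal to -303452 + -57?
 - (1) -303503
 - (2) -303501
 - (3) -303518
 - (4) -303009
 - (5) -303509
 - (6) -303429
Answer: 5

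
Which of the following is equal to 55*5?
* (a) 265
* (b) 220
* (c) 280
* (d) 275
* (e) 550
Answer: d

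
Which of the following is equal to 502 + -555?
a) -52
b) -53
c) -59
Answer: b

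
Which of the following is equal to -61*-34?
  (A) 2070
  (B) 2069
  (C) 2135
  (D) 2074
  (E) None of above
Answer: D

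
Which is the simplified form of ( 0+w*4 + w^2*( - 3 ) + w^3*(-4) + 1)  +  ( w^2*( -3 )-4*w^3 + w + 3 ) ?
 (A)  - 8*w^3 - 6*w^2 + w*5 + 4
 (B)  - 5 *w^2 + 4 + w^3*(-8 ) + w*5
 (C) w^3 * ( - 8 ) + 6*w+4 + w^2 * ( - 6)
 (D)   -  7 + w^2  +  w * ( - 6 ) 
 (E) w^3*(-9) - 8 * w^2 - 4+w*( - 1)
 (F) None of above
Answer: A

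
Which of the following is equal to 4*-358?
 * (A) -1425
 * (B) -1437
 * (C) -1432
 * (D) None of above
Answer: C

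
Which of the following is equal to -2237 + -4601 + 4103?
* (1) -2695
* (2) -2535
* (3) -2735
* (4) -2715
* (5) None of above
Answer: 3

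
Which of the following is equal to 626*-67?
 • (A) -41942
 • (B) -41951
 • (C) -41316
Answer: A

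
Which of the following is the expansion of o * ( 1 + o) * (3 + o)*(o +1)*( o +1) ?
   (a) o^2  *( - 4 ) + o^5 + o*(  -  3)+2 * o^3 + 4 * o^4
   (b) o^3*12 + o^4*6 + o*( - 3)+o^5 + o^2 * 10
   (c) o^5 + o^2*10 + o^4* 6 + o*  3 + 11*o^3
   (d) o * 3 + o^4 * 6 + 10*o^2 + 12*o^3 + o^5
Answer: d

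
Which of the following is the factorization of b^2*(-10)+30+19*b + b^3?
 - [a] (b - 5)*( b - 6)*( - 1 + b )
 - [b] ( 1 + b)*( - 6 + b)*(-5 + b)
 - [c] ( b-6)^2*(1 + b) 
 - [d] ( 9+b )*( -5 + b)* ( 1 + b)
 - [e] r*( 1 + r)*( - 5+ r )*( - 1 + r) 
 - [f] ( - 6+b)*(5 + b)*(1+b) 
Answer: b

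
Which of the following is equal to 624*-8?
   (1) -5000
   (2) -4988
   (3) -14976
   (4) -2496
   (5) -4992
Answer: 5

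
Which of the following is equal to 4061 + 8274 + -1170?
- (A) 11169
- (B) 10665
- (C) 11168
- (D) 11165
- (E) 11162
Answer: D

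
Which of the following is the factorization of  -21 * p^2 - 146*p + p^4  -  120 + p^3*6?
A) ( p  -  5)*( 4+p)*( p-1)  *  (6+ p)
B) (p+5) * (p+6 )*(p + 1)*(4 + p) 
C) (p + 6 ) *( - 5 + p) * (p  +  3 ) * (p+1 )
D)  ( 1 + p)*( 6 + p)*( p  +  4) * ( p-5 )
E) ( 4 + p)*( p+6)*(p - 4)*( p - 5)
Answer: D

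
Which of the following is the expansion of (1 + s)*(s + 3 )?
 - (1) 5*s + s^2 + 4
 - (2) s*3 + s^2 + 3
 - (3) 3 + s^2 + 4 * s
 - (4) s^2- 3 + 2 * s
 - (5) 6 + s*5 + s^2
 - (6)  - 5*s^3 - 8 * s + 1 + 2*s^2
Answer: 3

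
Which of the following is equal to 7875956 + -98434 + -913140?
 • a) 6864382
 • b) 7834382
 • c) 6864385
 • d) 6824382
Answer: a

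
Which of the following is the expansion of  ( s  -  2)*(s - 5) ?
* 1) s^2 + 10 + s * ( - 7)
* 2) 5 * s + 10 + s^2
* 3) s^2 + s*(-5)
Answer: 1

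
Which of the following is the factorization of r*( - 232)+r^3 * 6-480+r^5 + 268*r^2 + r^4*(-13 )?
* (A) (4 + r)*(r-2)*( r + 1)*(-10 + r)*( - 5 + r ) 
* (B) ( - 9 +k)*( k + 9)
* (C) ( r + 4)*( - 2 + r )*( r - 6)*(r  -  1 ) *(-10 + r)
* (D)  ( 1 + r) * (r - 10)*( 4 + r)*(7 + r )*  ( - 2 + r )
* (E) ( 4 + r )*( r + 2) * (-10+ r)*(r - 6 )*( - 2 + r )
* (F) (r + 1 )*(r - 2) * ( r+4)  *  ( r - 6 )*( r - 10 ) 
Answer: F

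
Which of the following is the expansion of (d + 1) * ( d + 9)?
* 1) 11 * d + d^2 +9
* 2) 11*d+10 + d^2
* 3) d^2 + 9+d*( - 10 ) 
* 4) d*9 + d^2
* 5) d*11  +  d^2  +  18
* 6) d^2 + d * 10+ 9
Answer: 6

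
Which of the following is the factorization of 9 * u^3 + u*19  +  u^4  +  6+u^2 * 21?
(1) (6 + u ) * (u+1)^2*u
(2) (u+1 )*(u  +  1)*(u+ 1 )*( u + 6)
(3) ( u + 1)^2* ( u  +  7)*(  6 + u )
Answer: 2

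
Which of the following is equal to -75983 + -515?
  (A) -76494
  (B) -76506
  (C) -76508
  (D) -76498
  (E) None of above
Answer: D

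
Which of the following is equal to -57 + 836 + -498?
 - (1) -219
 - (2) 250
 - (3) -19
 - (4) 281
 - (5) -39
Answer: 4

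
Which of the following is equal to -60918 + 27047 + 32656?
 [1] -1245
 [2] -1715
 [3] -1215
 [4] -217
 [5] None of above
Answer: 3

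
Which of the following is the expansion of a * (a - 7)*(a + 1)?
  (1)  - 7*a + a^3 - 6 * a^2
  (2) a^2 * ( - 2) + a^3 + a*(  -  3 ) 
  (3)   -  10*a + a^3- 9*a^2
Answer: 1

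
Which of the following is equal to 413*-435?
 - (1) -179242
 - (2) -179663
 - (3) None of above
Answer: 3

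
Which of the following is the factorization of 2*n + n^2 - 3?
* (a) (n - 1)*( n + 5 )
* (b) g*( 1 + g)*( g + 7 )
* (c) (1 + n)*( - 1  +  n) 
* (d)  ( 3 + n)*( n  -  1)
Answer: d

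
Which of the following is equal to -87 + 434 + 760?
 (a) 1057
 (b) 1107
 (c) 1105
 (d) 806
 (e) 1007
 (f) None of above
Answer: b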